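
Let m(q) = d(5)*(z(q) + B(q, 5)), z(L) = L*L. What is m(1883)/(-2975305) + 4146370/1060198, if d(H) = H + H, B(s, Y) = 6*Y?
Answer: -2525492653077/315441241039 ≈ -8.0062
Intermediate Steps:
z(L) = L**2
d(H) = 2*H
m(q) = 300 + 10*q**2 (m(q) = (2*5)*(q**2 + 6*5) = 10*(q**2 + 30) = 10*(30 + q**2) = 300 + 10*q**2)
m(1883)/(-2975305) + 4146370/1060198 = (300 + 10*1883**2)/(-2975305) + 4146370/1060198 = (300 + 10*3545689)*(-1/2975305) + 4146370*(1/1060198) = (300 + 35456890)*(-1/2975305) + 2073185/530099 = 35457190*(-1/2975305) + 2073185/530099 = -7091438/595061 + 2073185/530099 = -2525492653077/315441241039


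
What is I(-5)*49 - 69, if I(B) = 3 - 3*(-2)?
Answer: 372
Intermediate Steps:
I(B) = 9 (I(B) = 3 + 6 = 9)
I(-5)*49 - 69 = 9*49 - 69 = 441 - 69 = 372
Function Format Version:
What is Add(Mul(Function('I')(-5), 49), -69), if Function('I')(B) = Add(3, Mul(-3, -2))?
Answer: 372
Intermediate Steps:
Function('I')(B) = 9 (Function('I')(B) = Add(3, 6) = 9)
Add(Mul(Function('I')(-5), 49), -69) = Add(Mul(9, 49), -69) = Add(441, -69) = 372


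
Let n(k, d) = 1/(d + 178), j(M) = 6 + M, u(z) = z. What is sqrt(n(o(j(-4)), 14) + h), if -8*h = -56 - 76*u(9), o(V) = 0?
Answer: sqrt(53283)/24 ≈ 9.6180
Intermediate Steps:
n(k, d) = 1/(178 + d)
h = 185/2 (h = -(-56 - 76*9)/8 = -(-56 - 684)/8 = -1/8*(-740) = 185/2 ≈ 92.500)
sqrt(n(o(j(-4)), 14) + h) = sqrt(1/(178 + 14) + 185/2) = sqrt(1/192 + 185/2) = sqrt(17761/192) = sqrt(53283)/24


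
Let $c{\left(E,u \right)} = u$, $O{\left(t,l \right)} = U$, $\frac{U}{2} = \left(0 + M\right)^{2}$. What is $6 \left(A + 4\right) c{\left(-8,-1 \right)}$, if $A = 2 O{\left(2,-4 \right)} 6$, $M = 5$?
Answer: $-3624$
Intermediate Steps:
$U = 50$ ($U = 2 \left(0 + 5\right)^{2} = 2 \cdot 5^{2} = 2 \cdot 25 = 50$)
$O{\left(t,l \right)} = 50$
$A = 600$ ($A = 2 \cdot 50 \cdot 6 = 100 \cdot 6 = 600$)
$6 \left(A + 4\right) c{\left(-8,-1 \right)} = 6 \left(600 + 4\right) \left(-1\right) = 6 \cdot 604 \left(-1\right) = 3624 \left(-1\right) = -3624$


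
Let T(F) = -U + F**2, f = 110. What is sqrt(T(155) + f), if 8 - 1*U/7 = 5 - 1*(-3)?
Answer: sqrt(24135) ≈ 155.35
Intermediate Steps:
U = 0 (U = 56 - 7*(5 - 1*(-3)) = 56 - 7*(5 + 3) = 56 - 7*8 = 56 - 56 = 0)
T(F) = F**2 (T(F) = -1*0 + F**2 = 0 + F**2 = F**2)
sqrt(T(155) + f) = sqrt(155**2 + 110) = sqrt(24025 + 110) = sqrt(24135)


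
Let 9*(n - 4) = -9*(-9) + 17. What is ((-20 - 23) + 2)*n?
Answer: -5494/9 ≈ -610.44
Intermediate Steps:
n = 134/9 (n = 4 + (-9*(-9) + 17)/9 = 4 + (81 + 17)/9 = 4 + (⅑)*98 = 4 + 98/9 = 134/9 ≈ 14.889)
((-20 - 23) + 2)*n = ((-20 - 23) + 2)*(134/9) = (-43 + 2)*(134/9) = -41*134/9 = -5494/9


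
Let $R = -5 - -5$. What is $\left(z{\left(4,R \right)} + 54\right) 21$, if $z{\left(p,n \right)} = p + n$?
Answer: $1218$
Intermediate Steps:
$R = 0$ ($R = -5 + 5 = 0$)
$z{\left(p,n \right)} = n + p$
$\left(z{\left(4,R \right)} + 54\right) 21 = \left(\left(0 + 4\right) + 54\right) 21 = \left(4 + 54\right) 21 = 58 \cdot 21 = 1218$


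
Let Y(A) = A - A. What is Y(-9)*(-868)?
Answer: 0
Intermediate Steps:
Y(A) = 0
Y(-9)*(-868) = 0*(-868) = 0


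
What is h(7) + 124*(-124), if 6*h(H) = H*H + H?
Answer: -46100/3 ≈ -15367.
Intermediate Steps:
h(H) = H/6 + H²/6 (h(H) = (H*H + H)/6 = (H² + H)/6 = (H + H²)/6 = H/6 + H²/6)
h(7) + 124*(-124) = (⅙)*7*(1 + 7) + 124*(-124) = (⅙)*7*8 - 15376 = 28/3 - 15376 = -46100/3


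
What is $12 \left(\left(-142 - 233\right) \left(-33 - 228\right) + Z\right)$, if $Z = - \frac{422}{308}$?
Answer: $\frac{90435234}{77} \approx 1.1745 \cdot 10^{6}$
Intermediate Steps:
$Z = - \frac{211}{154}$ ($Z = \left(-422\right) \frac{1}{308} = - \frac{211}{154} \approx -1.3701$)
$12 \left(\left(-142 - 233\right) \left(-33 - 228\right) + Z\right) = 12 \left(\left(-142 - 233\right) \left(-33 - 228\right) - \frac{211}{154}\right) = 12 \left(\left(-375\right) \left(-261\right) - \frac{211}{154}\right) = 12 \left(97875 - \frac{211}{154}\right) = 12 \cdot \frac{15072539}{154} = \frac{90435234}{77}$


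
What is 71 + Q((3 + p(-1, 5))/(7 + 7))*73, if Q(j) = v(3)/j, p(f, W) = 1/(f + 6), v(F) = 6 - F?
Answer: 8233/8 ≈ 1029.1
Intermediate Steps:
p(f, W) = 1/(6 + f)
Q(j) = 3/j (Q(j) = (6 - 1*3)/j = (6 - 3)/j = 3/j)
71 + Q((3 + p(-1, 5))/(7 + 7))*73 = 71 + (3/(((3 + 1/(6 - 1))/(7 + 7))))*73 = 71 + (3/(((3 + 1/5)/14)))*73 = 71 + (3/(((3 + 1/5)*(1/14))))*73 = 71 + (3/(((16/5)*(1/14))))*73 = 71 + (3/(8/35))*73 = 71 + (3*(35/8))*73 = 71 + (105/8)*73 = 71 + 7665/8 = 8233/8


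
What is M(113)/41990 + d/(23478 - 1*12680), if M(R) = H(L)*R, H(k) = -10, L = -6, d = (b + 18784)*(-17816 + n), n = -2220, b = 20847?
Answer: -1667101690329/22670401 ≈ -73537.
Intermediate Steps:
d = -794046716 (d = (20847 + 18784)*(-17816 - 2220) = 39631*(-20036) = -794046716)
M(R) = -10*R
M(113)/41990 + d/(23478 - 1*12680) = -10*113/41990 - 794046716/(23478 - 1*12680) = -1130*1/41990 - 794046716/(23478 - 12680) = -113/4199 - 794046716/10798 = -113/4199 - 794046716*1/10798 = -113/4199 - 397023358/5399 = -1667101690329/22670401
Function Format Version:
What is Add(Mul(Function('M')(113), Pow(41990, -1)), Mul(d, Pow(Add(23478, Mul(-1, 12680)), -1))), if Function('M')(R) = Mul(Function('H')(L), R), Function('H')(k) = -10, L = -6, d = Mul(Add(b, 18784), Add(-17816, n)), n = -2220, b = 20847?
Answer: Rational(-1667101690329, 22670401) ≈ -73537.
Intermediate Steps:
d = -794046716 (d = Mul(Add(20847, 18784), Add(-17816, -2220)) = Mul(39631, -20036) = -794046716)
Function('M')(R) = Mul(-10, R)
Add(Mul(Function('M')(113), Pow(41990, -1)), Mul(d, Pow(Add(23478, Mul(-1, 12680)), -1))) = Add(Mul(Mul(-10, 113), Pow(41990, -1)), Mul(-794046716, Pow(Add(23478, Mul(-1, 12680)), -1))) = Add(Mul(-1130, Rational(1, 41990)), Mul(-794046716, Pow(Add(23478, -12680), -1))) = Add(Rational(-113, 4199), Mul(-794046716, Pow(10798, -1))) = Add(Rational(-113, 4199), Mul(-794046716, Rational(1, 10798))) = Add(Rational(-113, 4199), Rational(-397023358, 5399)) = Rational(-1667101690329, 22670401)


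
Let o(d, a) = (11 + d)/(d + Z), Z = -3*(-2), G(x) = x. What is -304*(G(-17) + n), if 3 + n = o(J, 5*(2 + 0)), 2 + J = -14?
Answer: 5928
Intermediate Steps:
J = -16 (J = -2 - 14 = -16)
Z = 6
o(d, a) = (11 + d)/(6 + d) (o(d, a) = (11 + d)/(d + 6) = (11 + d)/(6 + d))
n = -5/2 (n = -3 + (11 - 16)/(6 - 16) = -3 - 5/(-10) = -3 - ⅒*(-5) = -3 + ½ = -5/2 ≈ -2.5000)
-304*(G(-17) + n) = -304*(-17 - 5/2) = -304*(-39/2) = 5928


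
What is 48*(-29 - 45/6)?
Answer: -1752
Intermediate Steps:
48*(-29 - 45/6) = 48*(-29 - 45*⅙) = 48*(-29 - 15/2) = 48*(-73/2) = -1752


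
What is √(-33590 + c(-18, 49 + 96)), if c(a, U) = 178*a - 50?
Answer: 2*I*√9211 ≈ 191.95*I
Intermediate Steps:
c(a, U) = -50 + 178*a
√(-33590 + c(-18, 49 + 96)) = √(-33590 + (-50 + 178*(-18))) = √(-33590 + (-50 - 3204)) = √(-33590 - 3254) = √(-36844) = 2*I*√9211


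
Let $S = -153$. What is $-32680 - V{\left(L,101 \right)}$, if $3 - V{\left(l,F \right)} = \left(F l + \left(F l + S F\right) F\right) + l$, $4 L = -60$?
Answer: $-1747981$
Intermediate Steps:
$L = -15$ ($L = \frac{1}{4} \left(-60\right) = -15$)
$V{\left(l,F \right)} = 3 - l - F l - F \left(- 153 F + F l\right)$ ($V{\left(l,F \right)} = 3 - \left(\left(F l + \left(F l - 153 F\right) F\right) + l\right) = 3 - \left(\left(F l + \left(- 153 F + F l\right) F\right) + l\right) = 3 - \left(\left(F l + F \left(- 153 F + F l\right)\right) + l\right) = 3 - \left(l + F l + F \left(- 153 F + F l\right)\right) = 3 - l - F l - F \left(- 153 F + F l\right)$)
$-32680 - V{\left(L,101 \right)} = -32680 - \left(3 - -15 + 153 \cdot 101^{2} - 101 \left(-15\right) - - 15 \cdot 101^{2}\right) = -32680 - \left(3 + 15 + 153 \cdot 10201 + 1515 - \left(-15\right) 10201\right) = -32680 - \left(3 + 15 + 1560753 + 1515 + 153015\right) = -32680 - 1715301 = -1747981$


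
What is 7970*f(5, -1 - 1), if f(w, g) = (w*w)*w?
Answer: 996250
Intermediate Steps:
f(w, g) = w**3 (f(w, g) = w**2*w = w**3)
7970*f(5, -1 - 1) = 7970*5**3 = 7970*125 = 996250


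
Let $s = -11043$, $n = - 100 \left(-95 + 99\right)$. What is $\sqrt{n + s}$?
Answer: $i \sqrt{11443} \approx 106.97 i$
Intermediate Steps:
$n = -400$ ($n = \left(-100\right) 4 = -400$)
$\sqrt{n + s} = \sqrt{-400 - 11043} = \sqrt{-11443} = i \sqrt{11443}$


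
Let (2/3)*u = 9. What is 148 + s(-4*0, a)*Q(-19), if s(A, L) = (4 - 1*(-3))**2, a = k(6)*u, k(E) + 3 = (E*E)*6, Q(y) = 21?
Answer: 1177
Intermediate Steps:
u = 27/2 (u = (3/2)*9 = 27/2 ≈ 13.500)
k(E) = -3 + 6*E**2 (k(E) = -3 + (E*E)*6 = -3 + E**2*6 = -3 + 6*E**2)
a = 5751/2 (a = (-3 + 6*6**2)*(27/2) = (-3 + 6*36)*(27/2) = (-3 + 216)*(27/2) = 213*(27/2) = 5751/2 ≈ 2875.5)
s(A, L) = 49 (s(A, L) = (4 + 3)**2 = 7**2 = 49)
148 + s(-4*0, a)*Q(-19) = 148 + 49*21 = 148 + 1029 = 1177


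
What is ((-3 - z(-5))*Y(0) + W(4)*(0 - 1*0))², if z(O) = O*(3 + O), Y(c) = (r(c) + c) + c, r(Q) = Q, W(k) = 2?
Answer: 0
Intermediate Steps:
Y(c) = 3*c (Y(c) = (c + c) + c = 2*c + c = 3*c)
((-3 - z(-5))*Y(0) + W(4)*(0 - 1*0))² = ((-3 - (-5)*(3 - 5))*(3*0) + 2*(0 - 1*0))² = ((-3 - (-5)*(-2))*0 + 2*(0 + 0))² = ((-3 - 1*10)*0 + 2*0)² = ((-3 - 10)*0 + 0)² = (-13*0 + 0)² = (0 + 0)² = 0² = 0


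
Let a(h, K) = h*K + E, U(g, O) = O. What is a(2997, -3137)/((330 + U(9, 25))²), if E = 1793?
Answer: -9399796/126025 ≈ -74.587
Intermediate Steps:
a(h, K) = 1793 + K*h (a(h, K) = h*K + 1793 = K*h + 1793 = 1793 + K*h)
a(2997, -3137)/((330 + U(9, 25))²) = (1793 - 3137*2997)/((330 + 25)²) = (1793 - 9401589)/(355²) = -9399796/126025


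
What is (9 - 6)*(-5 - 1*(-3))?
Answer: -6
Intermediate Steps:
(9 - 6)*(-5 - 1*(-3)) = 3*(-5 + 3) = 3*(-2) = -6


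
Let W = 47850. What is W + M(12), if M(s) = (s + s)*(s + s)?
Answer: 48426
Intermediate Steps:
M(s) = 4*s² (M(s) = (2*s)*(2*s) = 4*s²)
W + M(12) = 47850 + 4*12² = 47850 + 4*144 = 47850 + 576 = 48426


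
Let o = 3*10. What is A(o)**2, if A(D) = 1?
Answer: 1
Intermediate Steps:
o = 30
A(o)**2 = 1**2 = 1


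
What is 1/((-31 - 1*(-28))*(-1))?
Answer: ⅓ ≈ 0.33333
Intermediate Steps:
1/((-31 - 1*(-28))*(-1)) = 1/((-31 + 28)*(-1)) = 1/(-3*(-1)) = 1/3 = ⅓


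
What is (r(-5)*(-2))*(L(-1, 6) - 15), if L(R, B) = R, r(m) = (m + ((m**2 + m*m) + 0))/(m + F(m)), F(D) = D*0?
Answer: -288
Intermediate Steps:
F(D) = 0
r(m) = (m + 2*m**2)/m (r(m) = (m + ((m**2 + m*m) + 0))/(m + 0) = (m + ((m**2 + m**2) + 0))/m = (m + (2*m**2 + 0))/m = (m + 2*m**2)/m)
(r(-5)*(-2))*(L(-1, 6) - 15) = ((1 + 2*(-5))*(-2))*(-1 - 15) = ((1 - 10)*(-2))*(-16) = -9*(-2)*(-16) = 18*(-16) = -288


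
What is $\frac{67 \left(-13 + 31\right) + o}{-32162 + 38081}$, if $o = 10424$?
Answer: $\frac{11630}{5919} \approx 1.9649$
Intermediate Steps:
$\frac{67 \left(-13 + 31\right) + o}{-32162 + 38081} = \frac{67 \left(-13 + 31\right) + 10424}{-32162 + 38081} = \frac{67 \cdot 18 + 10424}{5919} = \left(1206 + 10424\right) \frac{1}{5919} = 11630 \cdot \frac{1}{5919} = \frac{11630}{5919}$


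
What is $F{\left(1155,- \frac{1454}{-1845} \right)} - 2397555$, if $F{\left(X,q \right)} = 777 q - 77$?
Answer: $- \frac{1474167094}{615} \approx -2.397 \cdot 10^{6}$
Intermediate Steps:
$F{\left(X,q \right)} = -77 + 777 q$
$F{\left(1155,- \frac{1454}{-1845} \right)} - 2397555 = \left(-77 + 777 \left(- \frac{1454}{-1845}\right)\right) - 2397555 = \left(-77 + 777 \left(\left(-1454\right) \left(- \frac{1}{1845}\right)\right)\right) - 2397555 = \left(-77 + 777 \cdot \frac{1454}{1845}\right) - 2397555 = \left(-77 + \frac{376586}{615}\right) - 2397555 = \frac{329231}{615} - 2397555 = - \frac{1474167094}{615}$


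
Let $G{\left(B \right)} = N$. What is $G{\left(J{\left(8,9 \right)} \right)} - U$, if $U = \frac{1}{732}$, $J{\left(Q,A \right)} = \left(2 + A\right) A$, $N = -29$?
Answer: $- \frac{21229}{732} \approx -29.001$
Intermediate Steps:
$J{\left(Q,A \right)} = A \left(2 + A\right)$
$G{\left(B \right)} = -29$
$U = \frac{1}{732} \approx 0.0013661$
$G{\left(J{\left(8,9 \right)} \right)} - U = -29 - \frac{1}{732} = - \frac{21229}{732}$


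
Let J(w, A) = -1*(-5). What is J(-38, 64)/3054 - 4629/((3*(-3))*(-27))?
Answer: -1570639/82458 ≈ -19.048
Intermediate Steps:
J(w, A) = 5
J(-38, 64)/3054 - 4629/((3*(-3))*(-27)) = 5/3054 - 4629/((3*(-3))*(-27)) = 5*(1/3054) - 4629/((-9*(-27))) = 5/3054 - 4629/243 = 5/3054 - 4629*1/243 = 5/3054 - 1543/81 = -1570639/82458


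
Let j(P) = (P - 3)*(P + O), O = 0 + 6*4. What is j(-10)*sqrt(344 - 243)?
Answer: -182*sqrt(101) ≈ -1829.1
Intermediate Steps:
O = 24 (O = 0 + 24 = 24)
j(P) = (-3 + P)*(24 + P) (j(P) = (P - 3)*(P + 24) = (-3 + P)*(24 + P))
j(-10)*sqrt(344 - 243) = (-72 + (-10)**2 + 21*(-10))*sqrt(344 - 243) = (-72 + 100 - 210)*sqrt(101) = -182*sqrt(101)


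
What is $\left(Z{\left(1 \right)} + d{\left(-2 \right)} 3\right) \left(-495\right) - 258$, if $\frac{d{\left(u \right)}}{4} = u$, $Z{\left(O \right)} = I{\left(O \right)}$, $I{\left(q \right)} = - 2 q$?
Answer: $12612$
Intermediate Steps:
$Z{\left(O \right)} = - 2 O$
$d{\left(u \right)} = 4 u$
$\left(Z{\left(1 \right)} + d{\left(-2 \right)} 3\right) \left(-495\right) - 258 = \left(\left(-2\right) 1 + 4 \left(-2\right) 3\right) \left(-495\right) - 258 = \left(-2 - 24\right) \left(-495\right) - 258 = \left(-26\right) \left(-495\right) - 258 = 12870 - 258 = 12612$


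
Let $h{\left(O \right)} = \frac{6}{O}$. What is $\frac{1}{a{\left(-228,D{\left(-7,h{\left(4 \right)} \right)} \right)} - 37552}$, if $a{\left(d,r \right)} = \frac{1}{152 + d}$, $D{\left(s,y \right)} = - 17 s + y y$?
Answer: $- \frac{76}{2853953} \approx -2.663 \cdot 10^{-5}$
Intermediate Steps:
$D{\left(s,y \right)} = y^{2} - 17 s$ ($D{\left(s,y \right)} = - 17 s + y^{2} = y^{2} - 17 s$)
$\frac{1}{a{\left(-228,D{\left(-7,h{\left(4 \right)} \right)} \right)} - 37552} = \frac{1}{\frac{1}{152 - 228} - 37552} = \frac{1}{\frac{1}{-76} - 37552} = \frac{1}{- \frac{1}{76} - 37552} = \frac{1}{- \frac{2853953}{76}} = - \frac{76}{2853953}$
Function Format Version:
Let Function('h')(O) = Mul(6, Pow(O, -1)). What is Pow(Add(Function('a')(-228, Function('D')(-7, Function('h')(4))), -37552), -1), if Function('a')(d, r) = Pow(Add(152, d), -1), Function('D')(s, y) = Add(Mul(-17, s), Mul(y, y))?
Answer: Rational(-76, 2853953) ≈ -2.6630e-5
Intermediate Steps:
Function('D')(s, y) = Add(Pow(y, 2), Mul(-17, s)) (Function('D')(s, y) = Add(Mul(-17, s), Pow(y, 2)) = Add(Pow(y, 2), Mul(-17, s)))
Pow(Add(Function('a')(-228, Function('D')(-7, Function('h')(4))), -37552), -1) = Pow(Add(Pow(Add(152, -228), -1), -37552), -1) = Pow(Add(Pow(-76, -1), -37552), -1) = Pow(Add(Rational(-1, 76), -37552), -1) = Pow(Rational(-2853953, 76), -1) = Rational(-76, 2853953)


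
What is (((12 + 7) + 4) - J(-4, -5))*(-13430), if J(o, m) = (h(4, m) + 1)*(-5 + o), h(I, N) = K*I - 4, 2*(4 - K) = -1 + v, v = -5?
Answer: -3330640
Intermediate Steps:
K = 7 (K = 4 - (-1 - 5)/2 = 4 - 1/2*(-6) = 4 + 3 = 7)
h(I, N) = -4 + 7*I (h(I, N) = 7*I - 4 = -4 + 7*I)
J(o, m) = -125 + 25*o (J(o, m) = ((-4 + 7*4) + 1)*(-5 + o) = ((-4 + 28) + 1)*(-5 + o) = (24 + 1)*(-5 + o) = 25*(-5 + o) = -125 + 25*o)
(((12 + 7) + 4) - J(-4, -5))*(-13430) = (((12 + 7) + 4) - (-125 + 25*(-4)))*(-13430) = ((19 + 4) - (-125 - 100))*(-13430) = (23 - 1*(-225))*(-13430) = (23 + 225)*(-13430) = 248*(-13430) = -3330640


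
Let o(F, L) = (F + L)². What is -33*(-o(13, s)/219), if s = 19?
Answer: 11264/73 ≈ 154.30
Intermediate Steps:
-33*(-o(13, s)/219) = -33*(-(13 + 19)²/219) = -33/((-219/(32²))) = -33/((-219/1024)) = -33/((-219*1/1024)) = -33/(-219/1024) = -33*(-1024/219) = 11264/73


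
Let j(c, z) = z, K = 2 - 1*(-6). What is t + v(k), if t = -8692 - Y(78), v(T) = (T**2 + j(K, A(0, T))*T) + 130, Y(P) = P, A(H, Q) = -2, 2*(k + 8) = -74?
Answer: -6525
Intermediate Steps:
k = -45 (k = -8 + (1/2)*(-74) = -8 - 37 = -45)
K = 8 (K = 2 + 6 = 8)
v(T) = 130 + T**2 - 2*T (v(T) = (T**2 - 2*T) + 130 = 130 + T**2 - 2*T)
t = -8770 (t = -8692 - 1*78 = -8692 - 78 = -8770)
t + v(k) = -8770 + (130 + (-45)**2 - 2*(-45)) = -8770 + (130 + 2025 + 90) = -8770 + 2245 = -6525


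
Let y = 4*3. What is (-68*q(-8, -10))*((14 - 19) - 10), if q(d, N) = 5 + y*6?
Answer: 78540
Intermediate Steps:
y = 12
q(d, N) = 77 (q(d, N) = 5 + 12*6 = 5 + 72 = 77)
(-68*q(-8, -10))*((14 - 19) - 10) = (-68*77)*((14 - 19) - 10) = -5236*(-5 - 10) = -5236*(-15) = 78540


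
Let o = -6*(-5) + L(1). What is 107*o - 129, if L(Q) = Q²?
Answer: 3188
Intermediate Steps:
o = 31 (o = -6*(-5) + 1² = 30 + 1 = 31)
107*o - 129 = 107*31 - 129 = 3317 - 129 = 3188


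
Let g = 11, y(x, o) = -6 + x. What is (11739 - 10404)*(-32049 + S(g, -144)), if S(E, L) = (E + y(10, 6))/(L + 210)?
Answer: -941272455/22 ≈ -4.2785e+7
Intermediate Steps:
S(E, L) = (4 + E)/(210 + L) (S(E, L) = (E + (-6 + 10))/(L + 210) = (E + 4)/(210 + L) = (4 + E)/(210 + L))
(11739 - 10404)*(-32049 + S(g, -144)) = (11739 - 10404)*(-32049 + (4 + 11)/(210 - 144)) = 1335*(-32049 + 15/66) = 1335*(-32049 + (1/66)*15) = 1335*(-32049 + 5/22) = 1335*(-705073/22) = -941272455/22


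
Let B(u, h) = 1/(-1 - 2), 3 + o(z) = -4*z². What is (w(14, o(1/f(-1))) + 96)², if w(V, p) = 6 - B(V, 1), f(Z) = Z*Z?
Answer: 94249/9 ≈ 10472.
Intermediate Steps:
f(Z) = Z²
o(z) = -3 - 4*z²
B(u, h) = -⅓ (B(u, h) = 1/(-3) = -⅓)
w(V, p) = 19/3 (w(V, p) = 6 - 1*(-⅓) = 6 + ⅓ = 19/3)
(w(14, o(1/f(-1))) + 96)² = (19/3 + 96)² = (307/3)² = 94249/9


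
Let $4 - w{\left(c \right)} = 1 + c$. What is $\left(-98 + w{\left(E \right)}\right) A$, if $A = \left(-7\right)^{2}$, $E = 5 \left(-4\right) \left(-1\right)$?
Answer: $-5635$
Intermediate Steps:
$E = 20$ ($E = \left(-20\right) \left(-1\right) = 20$)
$w{\left(c \right)} = 3 - c$ ($w{\left(c \right)} = 4 - \left(1 + c\right) = 3 - c$)
$A = 49$
$\left(-98 + w{\left(E \right)}\right) A = \left(-98 + \left(3 - 20\right)\right) 49 = \left(-98 - 17\right) 49 = \left(-115\right) 49 = -5635$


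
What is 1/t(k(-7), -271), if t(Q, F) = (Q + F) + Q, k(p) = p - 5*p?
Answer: -1/215 ≈ -0.0046512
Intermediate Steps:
k(p) = -4*p
t(Q, F) = F + 2*Q (t(Q, F) = (F + Q) + Q = F + 2*Q)
1/t(k(-7), -271) = 1/(-271 + 2*(-4*(-7))) = 1/(-271 + 2*28) = 1/(-271 + 56) = 1/(-215) = -1/215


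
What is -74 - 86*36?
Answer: -3170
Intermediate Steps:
-74 - 86*36 = -74 - 3096 = -3170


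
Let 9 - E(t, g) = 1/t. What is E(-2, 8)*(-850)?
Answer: -8075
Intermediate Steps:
E(t, g) = 9 - 1/t
E(-2, 8)*(-850) = (9 - 1/(-2))*(-850) = (9 - 1*(-½))*(-850) = (9 + ½)*(-850) = (19/2)*(-850) = -8075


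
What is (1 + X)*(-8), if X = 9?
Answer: -80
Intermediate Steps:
(1 + X)*(-8) = (1 + 9)*(-8) = 10*(-8) = -80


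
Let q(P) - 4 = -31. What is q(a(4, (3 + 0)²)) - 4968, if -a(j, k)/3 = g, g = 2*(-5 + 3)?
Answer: -4995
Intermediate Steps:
g = -4 (g = 2*(-2) = -4)
a(j, k) = 12 (a(j, k) = -3*(-4) = 12)
q(P) = -27 (q(P) = 4 - 31 = -27)
q(a(4, (3 + 0)²)) - 4968 = -27 - 4968 = -4995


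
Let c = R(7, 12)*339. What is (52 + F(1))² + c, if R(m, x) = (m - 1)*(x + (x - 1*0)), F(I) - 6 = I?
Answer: 52297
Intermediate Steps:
F(I) = 6 + I
R(m, x) = 2*x*(-1 + m) (R(m, x) = (-1 + m)*(x + (x + 0)) = (-1 + m)*(x + x) = (-1 + m)*(2*x) = 2*x*(-1 + m))
c = 48816 (c = (2*12*(-1 + 7))*339 = (2*12*6)*339 = 144*339 = 48816)
(52 + F(1))² + c = (52 + (6 + 1))² + 48816 = (52 + 7)² + 48816 = 59² + 48816 = 3481 + 48816 = 52297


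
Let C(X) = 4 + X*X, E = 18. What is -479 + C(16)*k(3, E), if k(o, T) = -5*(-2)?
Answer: 2121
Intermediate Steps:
k(o, T) = 10
C(X) = 4 + X²
-479 + C(16)*k(3, E) = -479 + (4 + 16²)*10 = -479 + (4 + 256)*10 = -479 + 260*10 = -479 + 2600 = 2121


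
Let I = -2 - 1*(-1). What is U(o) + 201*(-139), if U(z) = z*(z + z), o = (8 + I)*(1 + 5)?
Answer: -24411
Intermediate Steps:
I = -1 (I = -2 + 1 = -1)
o = 42 (o = (8 - 1)*(1 + 5) = 7*6 = 42)
U(z) = 2*z**2 (U(z) = z*(2*z) = 2*z**2)
U(o) + 201*(-139) = 2*42**2 + 201*(-139) = 2*1764 - 27939 = 3528 - 27939 = -24411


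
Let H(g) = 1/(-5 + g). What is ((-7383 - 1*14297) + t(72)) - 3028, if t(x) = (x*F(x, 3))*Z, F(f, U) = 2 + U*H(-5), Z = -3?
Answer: -125376/5 ≈ -25075.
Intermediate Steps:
F(f, U) = 2 - U/10 (F(f, U) = 2 + U/(-5 - 5) = 2 + U/(-10) = 2 + U*(-1/10) = 2 - U/10)
t(x) = -51*x/10 (t(x) = (x*(2 - 1/10*3))*(-3) = (x*(2 - 3/10))*(-3) = (x*(17/10))*(-3) = (17*x/10)*(-3) = -51*x/10)
((-7383 - 1*14297) + t(72)) - 3028 = ((-7383 - 1*14297) - 51/10*72) - 3028 = ((-7383 - 14297) - 1836/5) - 3028 = (-21680 - 1836/5) - 3028 = -110236/5 - 3028 = -125376/5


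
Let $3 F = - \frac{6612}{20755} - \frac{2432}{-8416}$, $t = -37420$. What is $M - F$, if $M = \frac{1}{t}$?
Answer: $\frac{241191929}{24511140276} \approx 0.0098401$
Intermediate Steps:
$F = - \frac{161576}{16375695}$ ($F = \frac{- \frac{6612}{20755} - \frac{2432}{-8416}}{3} = \frac{\left(-6612\right) \frac{1}{20755} - - \frac{76}{263}}{3} = \frac{- \frac{6612}{20755} + \frac{76}{263}}{3} = \frac{1}{3} \left(- \frac{161576}{5458565}\right) = - \frac{161576}{16375695} \approx -0.0098668$)
$M = - \frac{1}{37420}$ ($M = \frac{1}{-37420} = - \frac{1}{37420} \approx -2.6724 \cdot 10^{-5}$)
$M - F = - \frac{1}{37420} - - \frac{161576}{16375695} = - \frac{1}{37420} + \frac{161576}{16375695} = \frac{241191929}{24511140276}$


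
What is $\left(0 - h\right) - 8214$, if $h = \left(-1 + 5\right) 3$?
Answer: $-8226$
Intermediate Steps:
$h = 12$ ($h = 4 \cdot 3 = 12$)
$\left(0 - h\right) - 8214 = \left(0 - 12\right) - 8214 = -12 - 8214 = -8226$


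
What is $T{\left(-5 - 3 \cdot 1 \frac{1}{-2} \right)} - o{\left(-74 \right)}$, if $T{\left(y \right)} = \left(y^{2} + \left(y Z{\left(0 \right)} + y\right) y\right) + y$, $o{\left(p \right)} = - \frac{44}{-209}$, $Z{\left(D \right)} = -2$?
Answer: $- \frac{141}{38} \approx -3.7105$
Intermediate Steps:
$o{\left(p \right)} = \frac{4}{19}$ ($o{\left(p \right)} = \left(-44\right) \left(- \frac{1}{209}\right) = \frac{4}{19}$)
$T{\left(y \right)} = y$ ($T{\left(y \right)} = \left(y^{2} + \left(y \left(-2\right) + y\right) y\right) + y = \left(y^{2} + \left(- 2 y + y\right) y\right) + y = \left(y^{2} + - y y\right) + y = \left(y^{2} - y^{2}\right) + y = 0 + y = y$)
$T{\left(-5 - 3 \cdot 1 \frac{1}{-2} \right)} - o{\left(-74 \right)} = \left(-5 - 3 \cdot 1 \frac{1}{-2}\right) - \frac{4}{19} = \left(-5 - 3 \cdot 1 \left(- \frac{1}{2}\right)\right) - \frac{4}{19} = \left(-5 - - \frac{3}{2}\right) - \frac{4}{19} = \left(-5 + \frac{3}{2}\right) - \frac{4}{19} = - \frac{7}{2} - \frac{4}{19} = - \frac{141}{38}$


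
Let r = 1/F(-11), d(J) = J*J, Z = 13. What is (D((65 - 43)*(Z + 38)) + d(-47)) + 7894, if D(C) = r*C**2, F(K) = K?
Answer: -104341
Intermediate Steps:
d(J) = J**2
r = -1/11 (r = 1/(-11) = -1/11 ≈ -0.090909)
D(C) = -C**2/11
(D((65 - 43)*(Z + 38)) + d(-47)) + 7894 = (-(13 + 38)**2*(65 - 43)**2/11 + (-47)**2) + 7894 = (-(22*51)**2/11 + 2209) + 7894 = (-1/11*1122**2 + 2209) + 7894 = (-1/11*1258884 + 2209) + 7894 = (-114444 + 2209) + 7894 = -112235 + 7894 = -104341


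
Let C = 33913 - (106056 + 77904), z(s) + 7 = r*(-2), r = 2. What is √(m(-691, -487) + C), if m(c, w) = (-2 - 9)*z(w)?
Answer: I*√149926 ≈ 387.2*I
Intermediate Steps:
z(s) = -11 (z(s) = -7 + 2*(-2) = -7 - 4 = -11)
C = -150047 (C = 33913 - 1*183960 = 33913 - 183960 = -150047)
m(c, w) = 121 (m(c, w) = (-2 - 9)*(-11) = -11*(-11) = 121)
√(m(-691, -487) + C) = √(121 - 150047) = √(-149926) = I*√149926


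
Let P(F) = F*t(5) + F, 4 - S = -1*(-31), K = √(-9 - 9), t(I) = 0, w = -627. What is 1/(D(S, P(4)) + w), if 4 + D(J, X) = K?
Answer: -631/398179 - 3*I*√2/398179 ≈ -0.0015847 - 1.0655e-5*I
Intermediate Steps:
K = 3*I*√2 (K = √(-18) = 3*I*√2 ≈ 4.2426*I)
S = -27 (S = 4 - (-1)*(-31) = 4 - 1*31 = 4 - 31 = -27)
P(F) = F (P(F) = F*0 + F = 0 + F = F)
D(J, X) = -4 + 3*I*√2
1/(D(S, P(4)) + w) = 1/((-4 + 3*I*√2) - 627) = 1/(-631 + 3*I*√2)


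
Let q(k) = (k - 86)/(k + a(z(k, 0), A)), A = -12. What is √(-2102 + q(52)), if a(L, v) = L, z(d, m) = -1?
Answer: 2*I*√4731/3 ≈ 45.855*I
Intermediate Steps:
q(k) = (-86 + k)/(-1 + k) (q(k) = (k - 86)/(k - 1) = (-86 + k)/(-1 + k))
√(-2102 + q(52)) = √(-2102 + (-86 + 52)/(-1 + 52)) = √(-2102 - 34/51) = √(-2102 + (1/51)*(-34)) = √(-2102 - ⅔) = √(-6308/3) = 2*I*√4731/3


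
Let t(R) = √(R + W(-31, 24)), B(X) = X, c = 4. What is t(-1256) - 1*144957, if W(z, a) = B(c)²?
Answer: -144957 + 2*I*√310 ≈ -1.4496e+5 + 35.214*I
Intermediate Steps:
W(z, a) = 16 (W(z, a) = 4² = 16)
t(R) = √(16 + R) (t(R) = √(R + 16) = √(16 + R))
t(-1256) - 1*144957 = √(16 - 1256) - 1*144957 = √(-1240) - 144957 = 2*I*√310 - 144957 = -144957 + 2*I*√310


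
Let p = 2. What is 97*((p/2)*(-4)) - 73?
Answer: -461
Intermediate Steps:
97*((p/2)*(-4)) - 73 = 97*((2/2)*(-4)) - 73 = 97*(((1/2)*2)*(-4)) - 73 = 97*(1*(-4)) - 73 = 97*(-4) - 73 = -388 - 73 = -461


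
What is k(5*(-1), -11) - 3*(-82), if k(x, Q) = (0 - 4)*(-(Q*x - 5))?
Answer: 446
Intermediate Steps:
k(x, Q) = -20 + 4*Q*x (k(x, Q) = -(-4)*(-5 + Q*x) = -4*(5 - Q*x) = -20 + 4*Q*x)
k(5*(-1), -11) - 3*(-82) = (-20 + 4*(-11)*(5*(-1))) - 3*(-82) = (-20 + 4*(-11)*(-5)) + 246 = (-20 + 220) + 246 = 200 + 246 = 446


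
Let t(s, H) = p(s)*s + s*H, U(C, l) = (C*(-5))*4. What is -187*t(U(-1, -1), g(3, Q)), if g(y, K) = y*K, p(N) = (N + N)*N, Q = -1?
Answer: -2980780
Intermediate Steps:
p(N) = 2*N**2 (p(N) = (2*N)*N = 2*N**2)
g(y, K) = K*y
U(C, l) = -20*C (U(C, l) = -5*C*4 = -20*C)
t(s, H) = 2*s**3 + H*s (t(s, H) = (2*s**2)*s + s*H = 2*s**3 + H*s)
-187*t(U(-1, -1), g(3, Q)) = -187*(-20*(-1))*(-1*3 + 2*(-20*(-1))**2) = -3740*(-3 + 2*20**2) = -3740*(-3 + 2*400) = -3740*(-3 + 800) = -3740*797 = -187*15940 = -2980780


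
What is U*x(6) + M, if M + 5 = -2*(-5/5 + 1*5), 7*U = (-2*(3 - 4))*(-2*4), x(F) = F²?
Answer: -667/7 ≈ -95.286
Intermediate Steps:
U = -16/7 (U = ((-2*(3 - 4))*(-2*4))/7 = (-2*(-1)*(-8))/7 = (2*(-8))/7 = (⅐)*(-16) = -16/7 ≈ -2.2857)
M = -13 (M = -5 - 2*(-5/5 + 1*5) = -5 - 2*(-5*⅕ + 5) = -5 - 2*(-1 + 5) = -5 - 2*4 = -5 - 8 = -13)
U*x(6) + M = -16/7*6² - 13 = -16/7*36 - 13 = -576/7 - 13 = -667/7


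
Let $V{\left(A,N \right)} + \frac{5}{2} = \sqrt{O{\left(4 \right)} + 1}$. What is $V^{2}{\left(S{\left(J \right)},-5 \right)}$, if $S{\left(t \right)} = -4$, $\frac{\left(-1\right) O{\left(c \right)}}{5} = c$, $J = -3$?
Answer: $\frac{\left(5 - 2 i \sqrt{19}\right)^{2}}{4} \approx -12.75 - 21.794 i$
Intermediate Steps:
$O{\left(c \right)} = - 5 c$
$V{\left(A,N \right)} = - \frac{5}{2} + i \sqrt{19}$ ($V{\left(A,N \right)} = - \frac{5}{2} + \sqrt{\left(-5\right) 4 + 1} = - \frac{5}{2} + \sqrt{-20 + 1} = - \frac{5}{2} + \sqrt{-19} = - \frac{5}{2} + i \sqrt{19}$)
$V^{2}{\left(S{\left(J \right)},-5 \right)} = \left(- \frac{5}{2} + i \sqrt{19}\right)^{2}$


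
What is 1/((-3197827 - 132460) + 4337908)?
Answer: 1/1007621 ≈ 9.9244e-7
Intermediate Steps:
1/((-3197827 - 132460) + 4337908) = 1/(-3330287 + 4337908) = 1/1007621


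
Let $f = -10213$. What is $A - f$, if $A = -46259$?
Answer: $-36046$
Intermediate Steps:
$A - f = -46259 - -10213 = -46259 + 10213 = -36046$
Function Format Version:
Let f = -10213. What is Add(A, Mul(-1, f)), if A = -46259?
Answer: -36046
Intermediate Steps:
Add(A, Mul(-1, f)) = Add(-46259, Mul(-1, -10213)) = Add(-46259, 10213) = -36046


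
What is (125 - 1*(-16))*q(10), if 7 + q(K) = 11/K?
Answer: -8319/10 ≈ -831.90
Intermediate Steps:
q(K) = -7 + 11/K
(125 - 1*(-16))*q(10) = (125 - 1*(-16))*(-7 + 11/10) = (125 + 16)*(-7 + 11*(⅒)) = 141*(-7 + 11/10) = 141*(-59/10) = -8319/10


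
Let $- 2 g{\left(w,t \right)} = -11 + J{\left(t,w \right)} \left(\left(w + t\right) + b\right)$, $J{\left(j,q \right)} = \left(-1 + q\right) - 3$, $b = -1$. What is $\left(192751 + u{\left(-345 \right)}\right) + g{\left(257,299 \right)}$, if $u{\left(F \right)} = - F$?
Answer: $122894$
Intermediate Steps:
$J{\left(j,q \right)} = -4 + q$
$g{\left(w,t \right)} = \frac{11}{2} - \frac{\left(-4 + w\right) \left(-1 + t + w\right)}{2}$ ($g{\left(w,t \right)} = - \frac{-11 + \left(-4 + w\right) \left(\left(w + t\right) - 1\right)}{2} = - \frac{-11 + \left(-4 + w\right) \left(\left(t + w\right) - 1\right)}{2} = - \frac{-11 + \left(-4 + w\right) \left(-1 + t + w\right)}{2} = \frac{11}{2} - \frac{\left(-4 + w\right) \left(-1 + t + w\right)}{2}$)
$\left(192751 + u{\left(-345 \right)}\right) + g{\left(257,299 \right)} = \left(192751 - -345\right) + \left(\frac{7}{2} + \frac{1}{2} \cdot 257 - \frac{299 \left(-4 + 257\right)}{2} - \frac{257 \left(-4 + 257\right)}{2}\right) = \left(192751 + 345\right) + \left(\frac{7}{2} + \frac{257}{2} - \frac{299}{2} \cdot 253 - \frac{257}{2} \cdot 253\right) = 193096 + \left(\frac{7}{2} + \frac{257}{2} - \frac{75647}{2} - \frac{65021}{2}\right) = 193096 - 70202 = 122894$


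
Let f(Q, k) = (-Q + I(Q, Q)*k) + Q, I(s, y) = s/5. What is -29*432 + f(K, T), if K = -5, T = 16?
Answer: -12544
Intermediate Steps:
I(s, y) = s/5 (I(s, y) = s*(1/5) = s/5)
f(Q, k) = Q*k/5 (f(Q, k) = (-Q + (Q/5)*k) + Q = (-Q + Q*k/5) + Q = Q*k/5)
-29*432 + f(K, T) = -29*432 + (1/5)*(-5)*16 = -12528 - 16 = -12544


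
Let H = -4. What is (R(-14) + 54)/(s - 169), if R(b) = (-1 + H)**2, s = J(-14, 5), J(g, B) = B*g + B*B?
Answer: -79/214 ≈ -0.36916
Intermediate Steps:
J(g, B) = B**2 + B*g (J(g, B) = B*g + B**2 = B**2 + B*g)
s = -45 (s = 5*(5 - 14) = 5*(-9) = -45)
R(b) = 25 (R(b) = (-1 - 4)**2 = (-5)**2 = 25)
(R(-14) + 54)/(s - 169) = (25 + 54)/(-45 - 169) = 79/(-214) = 79*(-1/214) = -79/214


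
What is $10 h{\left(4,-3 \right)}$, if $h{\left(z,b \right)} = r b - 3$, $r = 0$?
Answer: $-30$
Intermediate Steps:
$h{\left(z,b \right)} = -3$ ($h{\left(z,b \right)} = 0 b - 3 = 0 - 3 = -3$)
$10 h{\left(4,-3 \right)} = 10 \left(-3\right) = -30$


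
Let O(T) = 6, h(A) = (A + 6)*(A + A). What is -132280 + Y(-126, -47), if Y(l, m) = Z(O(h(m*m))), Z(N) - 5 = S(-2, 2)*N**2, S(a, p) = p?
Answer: -132203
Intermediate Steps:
h(A) = 2*A*(6 + A) (h(A) = (6 + A)*(2*A) = 2*A*(6 + A))
Z(N) = 5 + 2*N**2
Y(l, m) = 77 (Y(l, m) = 5 + 2*6**2 = 5 + 2*36 = 5 + 72 = 77)
-132280 + Y(-126, -47) = -132280 + 77 = -132203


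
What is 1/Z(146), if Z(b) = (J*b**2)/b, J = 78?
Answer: 1/11388 ≈ 8.7812e-5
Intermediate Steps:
Z(b) = 78*b (Z(b) = (78*b**2)/b = 78*b)
1/Z(146) = 1/(78*146) = 1/11388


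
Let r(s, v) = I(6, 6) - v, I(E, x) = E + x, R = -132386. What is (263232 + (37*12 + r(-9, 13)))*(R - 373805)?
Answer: -133469911925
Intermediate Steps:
r(s, v) = 12 - v (r(s, v) = (6 + 6) - v = 12 - v)
(263232 + (37*12 + r(-9, 13)))*(R - 373805) = (263232 + (37*12 + (12 - 1*13)))*(-132386 - 373805) = (263232 + (444 + (12 - 13)))*(-506191) = (263232 + (444 - 1))*(-506191) = (263232 + 443)*(-506191) = 263675*(-506191) = -133469911925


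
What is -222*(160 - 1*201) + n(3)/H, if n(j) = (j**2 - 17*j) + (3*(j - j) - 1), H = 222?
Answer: 2020601/222 ≈ 9101.8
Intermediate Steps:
n(j) = -1 + j**2 - 17*j (n(j) = (j**2 - 17*j) + (3*0 - 1) = (j**2 - 17*j) + (0 - 1) = (j**2 - 17*j) - 1 = -1 + j**2 - 17*j)
-222*(160 - 1*201) + n(3)/H = -222*(160 - 1*201) + (-1 + 3**2 - 17*3)/222 = -222*(160 - 201) + (-1 + 9 - 51)*(1/222) = -222*(-41) - 43*1/222 = 9102 - 43/222 = 2020601/222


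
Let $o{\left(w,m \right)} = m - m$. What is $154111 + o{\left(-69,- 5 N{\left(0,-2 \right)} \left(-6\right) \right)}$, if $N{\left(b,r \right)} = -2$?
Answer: $154111$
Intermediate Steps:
$o{\left(w,m \right)} = 0$
$154111 + o{\left(-69,- 5 N{\left(0,-2 \right)} \left(-6\right) \right)} = 154111 + 0 = 154111$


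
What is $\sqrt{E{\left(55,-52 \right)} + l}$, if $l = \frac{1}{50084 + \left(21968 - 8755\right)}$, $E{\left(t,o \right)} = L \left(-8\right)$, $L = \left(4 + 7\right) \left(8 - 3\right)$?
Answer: $\frac{i \sqrt{195873825407}}{21099} \approx 20.976 i$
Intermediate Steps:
$L = 55$ ($L = 11 \cdot 5 = 55$)
$E{\left(t,o \right)} = -440$ ($E{\left(t,o \right)} = 55 \left(-8\right) = -440$)
$l = \frac{1}{63297}$ ($l = \frac{1}{50084 + 13213} = \frac{1}{63297} \approx 1.5799 \cdot 10^{-5}$)
$\sqrt{E{\left(55,-52 \right)} + l} = \sqrt{-440 + \frac{1}{63297}} = \sqrt{- \frac{27850679}{63297}} = \frac{i \sqrt{195873825407}}{21099}$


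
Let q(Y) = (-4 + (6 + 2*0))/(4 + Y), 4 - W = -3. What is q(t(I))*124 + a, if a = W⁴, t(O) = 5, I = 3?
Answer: 21857/9 ≈ 2428.6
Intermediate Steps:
W = 7 (W = 4 - 1*(-3) = 4 + 3 = 7)
a = 2401 (a = 7⁴ = 2401)
q(Y) = 2/(4 + Y) (q(Y) = (-4 + (6 + 0))/(4 + Y) = (-4 + 6)/(4 + Y) = 2/(4 + Y))
q(t(I))*124 + a = (2/(4 + 5))*124 + 2401 = (2/9)*124 + 2401 = 248/9 + 2401 = 21857/9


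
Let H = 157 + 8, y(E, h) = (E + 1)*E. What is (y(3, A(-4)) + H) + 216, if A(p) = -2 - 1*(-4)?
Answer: 393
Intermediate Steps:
A(p) = 2 (A(p) = -2 + 4 = 2)
y(E, h) = E*(1 + E) (y(E, h) = (1 + E)*E = E*(1 + E))
H = 165
(y(3, A(-4)) + H) + 216 = (3*(1 + 3) + 165) + 216 = (3*4 + 165) + 216 = (12 + 165) + 216 = 177 + 216 = 393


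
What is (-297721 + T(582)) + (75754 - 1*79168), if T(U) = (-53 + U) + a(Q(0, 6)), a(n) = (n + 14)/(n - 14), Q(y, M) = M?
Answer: -601217/2 ≈ -3.0061e+5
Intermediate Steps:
a(n) = (14 + n)/(-14 + n)
T(U) = -111/2 + U (T(U) = (-53 + U) + (14 + 6)/(-14 + 6) = (-53 + U) + 20/(-8) = (-53 + U) - ⅛*20 = (-53 + U) - 5/2 = -111/2 + U)
(-297721 + T(582)) + (75754 - 1*79168) = (-297721 + (-111/2 + 582)) + (75754 - 1*79168) = (-297721 + 1053/2) + (75754 - 79168) = -594389/2 - 3414 = -601217/2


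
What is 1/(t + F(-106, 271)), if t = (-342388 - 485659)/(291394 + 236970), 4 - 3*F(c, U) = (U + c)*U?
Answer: -1585092/23626166945 ≈ -6.7090e-5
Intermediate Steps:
F(c, U) = 4/3 - U*(U + c)/3 (F(c, U) = 4/3 - (U + c)*U/3 = 4/3 - U*(U + c)/3)
t = -828047/528364 ≈ -1.5672
1/(t + F(-106, 271)) = 1/(-828047/528364 + (4/3 - ⅓*271² - ⅓*271*(-106))) = 1/(-828047/528364 + (4/3 - ⅓*73441 + 28726/3)) = 1/(-828047/528364 + (4/3 - 73441/3 + 28726/3)) = 1/(-828047/528364 - 44711/3) = 1/(-23626166945/1585092) = -1585092/23626166945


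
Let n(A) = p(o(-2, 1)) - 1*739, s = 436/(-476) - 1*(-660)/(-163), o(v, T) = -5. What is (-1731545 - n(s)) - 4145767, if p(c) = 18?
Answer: -5876591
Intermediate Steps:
s = -96307/19397 (s = 436*(-1/476) + 660*(-1/163) = -109/119 - 660/163 = -96307/19397 ≈ -4.9650)
n(A) = -721 (n(A) = 18 - 1*739 = 18 - 739 = -721)
(-1731545 - n(s)) - 4145767 = (-1731545 - 1*(-721)) - 4145767 = (-1731545 + 721) - 4145767 = -1730824 - 4145767 = -5876591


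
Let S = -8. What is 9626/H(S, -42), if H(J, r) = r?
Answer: -4813/21 ≈ -229.19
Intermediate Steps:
9626/H(S, -42) = 9626/(-42) = 9626*(-1/42) = -4813/21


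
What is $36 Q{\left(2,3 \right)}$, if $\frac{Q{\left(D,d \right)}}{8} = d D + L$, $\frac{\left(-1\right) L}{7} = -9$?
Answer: $19872$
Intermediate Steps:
$L = 63$ ($L = \left(-7\right) \left(-9\right) = 63$)
$Q{\left(D,d \right)} = 504 + 8 D d$ ($Q{\left(D,d \right)} = 8 \left(d D + 63\right) = 8 \left(D d + 63\right) = 8 \left(63 + D d\right) = 504 + 8 D d$)
$36 Q{\left(2,3 \right)} = 36 \left(504 + 8 \cdot 2 \cdot 3\right) = 36 \left(504 + 48\right) = 36 \cdot 552 = 19872$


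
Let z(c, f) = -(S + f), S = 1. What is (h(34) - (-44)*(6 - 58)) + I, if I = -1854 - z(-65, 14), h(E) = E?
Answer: -4093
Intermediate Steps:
z(c, f) = -1 - f (z(c, f) = -(1 + f) = -1 - f)
I = -1839 (I = -1854 - (-1 - 1*14) = -1854 - (-1 - 14) = -1854 - 1*(-15) = -1854 + 15 = -1839)
(h(34) - (-44)*(6 - 58)) + I = (34 - (-44)*(6 - 58)) - 1839 = (34 - (-44)*(-52)) - 1839 = (34 - 1*2288) - 1839 = (34 - 2288) - 1839 = -2254 - 1839 = -4093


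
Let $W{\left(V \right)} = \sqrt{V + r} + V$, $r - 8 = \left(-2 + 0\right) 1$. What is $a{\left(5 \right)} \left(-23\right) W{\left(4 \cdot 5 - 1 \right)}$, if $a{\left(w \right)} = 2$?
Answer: $-1104$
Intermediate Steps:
$r = 6$ ($r = 8 + \left(-2 + 0\right) 1 = 8 - 2 = 6$)
$W{\left(V \right)} = V + \sqrt{6 + V}$ ($W{\left(V \right)} = \sqrt{V + 6} + V = \sqrt{6 + V} + V = V + \sqrt{6 + V}$)
$a{\left(5 \right)} \left(-23\right) W{\left(4 \cdot 5 - 1 \right)} = 2 \left(-23\right) \left(\left(4 \cdot 5 - 1\right) + \sqrt{6 + \left(4 \cdot 5 - 1\right)}\right) = - 46 \left(\left(20 - 1\right) + \sqrt{6 + \left(20 - 1\right)}\right) = - 46 \left(19 + \sqrt{6 + 19}\right) = - 46 \left(19 + \sqrt{25}\right) = - 46 \left(19 + 5\right) = \left(-46\right) 24 = -1104$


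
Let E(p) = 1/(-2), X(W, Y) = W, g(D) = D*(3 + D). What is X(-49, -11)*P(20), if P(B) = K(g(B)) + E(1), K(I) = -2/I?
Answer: 2842/115 ≈ 24.713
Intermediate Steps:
E(p) = -1/2
P(B) = -1/2 - 2/(B*(3 + B)) (P(B) = -2*1/(B*(3 + B)) - 1/2 = -2/(B*(3 + B)) - 1/2 = -1/2 - 2/(B*(3 + B)))
X(-49, -11)*P(20) = -49*(-4 - 1*20*(3 + 20))/(2*20*(3 + 20)) = -49*(-4 - 1*20*23)/(2*20*23) = -49*(-4 - 460)/(2*20*23) = -49*(-464)/(2*20*23) = -49*(-58/115) = 2842/115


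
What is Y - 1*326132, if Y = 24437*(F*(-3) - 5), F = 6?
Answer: -888183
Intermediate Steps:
Y = -562051 (Y = 24437*(6*(-3) - 5) = 24437*(-18 - 5) = 24437*(-23) = -562051)
Y - 1*326132 = -562051 - 1*326132 = -562051 - 326132 = -888183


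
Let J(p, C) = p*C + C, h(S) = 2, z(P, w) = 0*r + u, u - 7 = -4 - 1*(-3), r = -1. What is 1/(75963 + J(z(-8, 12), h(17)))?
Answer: 1/75977 ≈ 1.3162e-5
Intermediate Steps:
u = 6 (u = 7 + (-4 - 1*(-3)) = 7 + (-4 + 3) = 7 - 1 = 6)
z(P, w) = 6 (z(P, w) = 0*(-1) + 6 = 0 + 6 = 6)
J(p, C) = C + C*p (J(p, C) = C*p + C = C + C*p)
1/(75963 + J(z(-8, 12), h(17))) = 1/(75963 + 2*(1 + 6)) = 1/(75963 + 2*7) = 1/(75963 + 14) = 1/75977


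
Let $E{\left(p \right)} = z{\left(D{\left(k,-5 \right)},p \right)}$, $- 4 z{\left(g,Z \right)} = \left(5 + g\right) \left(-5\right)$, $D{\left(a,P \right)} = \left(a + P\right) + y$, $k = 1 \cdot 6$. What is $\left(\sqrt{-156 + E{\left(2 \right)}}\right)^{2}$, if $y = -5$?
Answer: $- \frac{619}{4} \approx -154.75$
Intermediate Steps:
$k = 6$
$D{\left(a,P \right)} = -5 + P + a$ ($D{\left(a,P \right)} = \left(a + P\right) - 5 = \left(P + a\right) - 5 = -5 + P + a$)
$z{\left(g,Z \right)} = \frac{25}{4} + \frac{5 g}{4}$ ($z{\left(g,Z \right)} = - \frac{\left(5 + g\right) \left(-5\right)}{4} = - \frac{-25 - 5 g}{4} = \frac{25}{4} + \frac{5 g}{4}$)
$E{\left(p \right)} = \frac{5}{4}$ ($E{\left(p \right)} = \frac{25}{4} + \frac{5 \left(-5 - 5 + 6\right)}{4} = \frac{25}{4} + \frac{5}{4} \left(-4\right) = \frac{25}{4} - 5 = \frac{5}{4}$)
$\left(\sqrt{-156 + E{\left(2 \right)}}\right)^{2} = \left(\sqrt{-156 + \frac{5}{4}}\right)^{2} = \left(\sqrt{- \frac{619}{4}}\right)^{2} = \left(\frac{i \sqrt{619}}{2}\right)^{2} = - \frac{619}{4}$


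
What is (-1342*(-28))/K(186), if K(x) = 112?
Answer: 671/2 ≈ 335.50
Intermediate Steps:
(-1342*(-28))/K(186) = -1342*(-28)/112 = 37576*(1/112) = 671/2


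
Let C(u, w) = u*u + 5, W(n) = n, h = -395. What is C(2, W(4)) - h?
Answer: 404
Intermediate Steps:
C(u, w) = 5 + u**2 (C(u, w) = u**2 + 5 = 5 + u**2)
C(2, W(4)) - h = (5 + 2**2) - 1*(-395) = (5 + 4) + 395 = 9 + 395 = 404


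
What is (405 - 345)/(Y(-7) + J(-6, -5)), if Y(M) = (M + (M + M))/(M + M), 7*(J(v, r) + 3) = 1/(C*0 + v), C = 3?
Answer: -315/8 ≈ -39.375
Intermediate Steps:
J(v, r) = -3 + 1/(7*v) (J(v, r) = -3 + 1/(7*(3*0 + v)) = -3 + 1/(7*(0 + v)) = -3 + 1/(7*v))
Y(M) = 3/2 (Y(M) = (M + 2*M)/((2*M)) = (3*M)*(1/(2*M)) = 3/2)
(405 - 345)/(Y(-7) + J(-6, -5)) = (405 - 345)/(3/2 + (-3 + (1/7)/(-6))) = 60/(3/2 + (-3 + (1/7)*(-1/6))) = 60/(3/2 + (-3 - 1/42)) = 60/(3/2 - 127/42) = 60/(-32/21) = 60*(-21/32) = -315/8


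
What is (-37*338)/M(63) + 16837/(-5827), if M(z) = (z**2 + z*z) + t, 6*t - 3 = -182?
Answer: -1236133585/276485323 ≈ -4.4709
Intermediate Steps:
t = -179/6 (t = 1/2 + (1/6)*(-182) = 1/2 - 91/3 = -179/6 ≈ -29.833)
M(z) = -179/6 + 2*z**2 (M(z) = (z**2 + z*z) - 179/6 = (z**2 + z**2) - 179/6 = 2*z**2 - 179/6 = -179/6 + 2*z**2)
(-37*338)/M(63) + 16837/(-5827) = (-37*338)/(-179/6 + 2*63**2) + 16837/(-5827) = -12506/(-179/6 + 2*3969) + 16837*(-1/5827) = -12506/(-179/6 + 7938) - 16837/5827 = -12506/47449/6 - 16837/5827 = -12506*6/47449 - 16837/5827 = -75036/47449 - 16837/5827 = -1236133585/276485323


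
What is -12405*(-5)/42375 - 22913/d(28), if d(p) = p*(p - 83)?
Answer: 51707/3164 ≈ 16.342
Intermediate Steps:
d(p) = p*(-83 + p)
-12405*(-5)/42375 - 22913/d(28) = -12405*(-5)/42375 - 22913*1/(28*(-83 + 28)) = 62025*(1/42375) - 22913/(28*(-55)) = 827/565 - 22913/(-1540) = 827/565 - 22913*(-1/1540) = 827/565 + 2083/140 = 51707/3164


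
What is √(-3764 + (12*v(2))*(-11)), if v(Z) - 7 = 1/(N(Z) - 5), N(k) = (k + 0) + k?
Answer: 2*I*√1139 ≈ 67.498*I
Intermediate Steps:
N(k) = 2*k (N(k) = k + k = 2*k)
v(Z) = 7 + 1/(-5 + 2*Z) (v(Z) = 7 + 1/(2*Z - 5) = 7 + 1/(-5 + 2*Z))
√(-3764 + (12*v(2))*(-11)) = √(-3764 + (12*(2*(-17 + 7*2)/(-5 + 2*2)))*(-11)) = √(-3764 + (12*(2*(-17 + 14)/(-5 + 4)))*(-11)) = √(-3764 + (12*(2*(-3)/(-1)))*(-11)) = √(-3764 + (12*(2*(-1)*(-3)))*(-11)) = √(-3764 + (12*6)*(-11)) = √(-3764 + 72*(-11)) = √(-3764 - 792) = √(-4556) = 2*I*√1139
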